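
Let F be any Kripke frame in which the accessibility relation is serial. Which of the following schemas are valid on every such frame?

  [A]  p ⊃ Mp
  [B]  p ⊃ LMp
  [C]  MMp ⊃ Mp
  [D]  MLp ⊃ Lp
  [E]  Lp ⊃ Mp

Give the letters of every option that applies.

(A) p ⊃ Mp is the dual of axiom T, which corresponds to reflexivity. Such an R need not be reflexive — not valid.
(B) p ⊃ LMp is axiom B, which corresponds to symmetry. Such an R need not be symmetric — not valid.
(C) the dual of axiom 4: valid iff R is transitive. Such an R need not be transitive — not valid.
(D) the dual of axiom 5: valid iff R is euclidean. Such an R need not be euclidean — not valid.
(E) Lp ⊃ Mp is axiom D, which corresponds to seriality. Every such R is serial — valid.

E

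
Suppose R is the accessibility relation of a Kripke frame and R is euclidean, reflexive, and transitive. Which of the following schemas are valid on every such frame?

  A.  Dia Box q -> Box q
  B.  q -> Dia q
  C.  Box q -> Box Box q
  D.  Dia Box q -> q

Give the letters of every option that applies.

A, B, C, D

A relation that is euclidean, reflexive, and transitive is also serial and symmetric.
(A) the dual of axiom 5: valid iff R is euclidean. Every such R is euclidean — valid.
(B) q -> Dia q (the dual of axiom T) characterises the reflexive frames. Every such R is reflexive — valid.
(C) Box q -> Box Box q is axiom 4; it is valid on a frame exactly when R is transitive. Every such R is transitive, so valid.
(D) Dia Box q -> q (the dual of axiom B) characterises the symmetric frames. Every such R is symmetric — valid.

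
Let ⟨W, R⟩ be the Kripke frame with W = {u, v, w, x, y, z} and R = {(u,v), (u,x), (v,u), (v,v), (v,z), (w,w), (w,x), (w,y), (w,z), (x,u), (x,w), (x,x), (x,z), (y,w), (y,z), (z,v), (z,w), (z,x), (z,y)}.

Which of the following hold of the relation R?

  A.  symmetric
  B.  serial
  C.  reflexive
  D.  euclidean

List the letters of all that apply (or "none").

(A) symmetric: every R-edge is matched by its reverse.
(B) serial: every world has an R-successor.
(C) not reflexive: not u R u.
(D) not euclidean: u R v and u R x but not v R x.

A, B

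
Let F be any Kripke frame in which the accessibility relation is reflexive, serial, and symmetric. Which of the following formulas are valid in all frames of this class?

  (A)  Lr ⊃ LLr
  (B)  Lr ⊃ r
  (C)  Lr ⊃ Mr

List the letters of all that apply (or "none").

B, C

(A) axiom 4: valid iff R is transitive. Such an R need not be transitive — not valid.
(B) Lr ⊃ r is axiom T; it is valid on a frame exactly when R is reflexive. Every such R is reflexive, so valid.
(C) Lr ⊃ Mr (axiom D) characterises the serial frames. Every such R is serial — valid.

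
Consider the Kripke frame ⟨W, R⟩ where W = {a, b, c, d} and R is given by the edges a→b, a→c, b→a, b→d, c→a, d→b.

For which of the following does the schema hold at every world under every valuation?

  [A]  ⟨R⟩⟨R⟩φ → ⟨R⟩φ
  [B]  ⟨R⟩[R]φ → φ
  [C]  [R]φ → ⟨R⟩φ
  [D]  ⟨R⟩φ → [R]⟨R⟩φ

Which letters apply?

R is symmetric: every R-edge is matched by its reverse.
R is not transitive: a R b and b R a but not a R a.
R is not euclidean: a R b and a R c but not b R c.
R is serial: every world has an R-successor.
(A) the dual of axiom 4: valid iff R is transitive. R is not transitive — not valid.
(B) ⟨R⟩[R]φ → φ is the dual of axiom B, which corresponds to symmetry. R is symmetric — valid.
(C) [R]φ → ⟨R⟩φ (axiom D) characterises the serial frames. R is serial — valid.
(D) ⟨R⟩φ → [R]⟨R⟩φ (axiom 5) characterises the euclidean frames. R is not euclidean — not valid.

B, C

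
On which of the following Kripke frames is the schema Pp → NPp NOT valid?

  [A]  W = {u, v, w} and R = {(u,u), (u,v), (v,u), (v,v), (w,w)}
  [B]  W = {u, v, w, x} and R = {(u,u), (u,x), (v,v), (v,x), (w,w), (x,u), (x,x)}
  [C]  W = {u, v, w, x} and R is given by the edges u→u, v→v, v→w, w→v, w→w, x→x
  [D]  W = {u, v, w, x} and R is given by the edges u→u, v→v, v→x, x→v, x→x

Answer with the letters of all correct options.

B

The schema Pp → NPp is axiom 5; it is valid on a frame iff R is euclidean.
(A) R is euclidean (any two R-successors of the same world are R-related), so the schema is valid here.
(B) R is not euclidean (v R x and v R v but not x R v), so the schema fails here.
(C) R is euclidean (any two R-successors of the same world are R-related), so the schema is valid here.
(D) R is euclidean (any two R-successors of the same world are R-related), so the schema is valid here.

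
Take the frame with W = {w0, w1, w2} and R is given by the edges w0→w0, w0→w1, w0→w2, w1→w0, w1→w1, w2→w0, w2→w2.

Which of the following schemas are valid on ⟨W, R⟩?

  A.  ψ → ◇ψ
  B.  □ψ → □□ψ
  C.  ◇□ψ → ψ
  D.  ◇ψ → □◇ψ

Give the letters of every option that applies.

R is reflexive: each world relates to itself.
R is symmetric: every R-edge is matched by its reverse.
R is not transitive: w1 R w0 and w0 R w2 but not w1 R w2.
R is not euclidean: w0 R w1 and w0 R w2 but not w1 R w2.
(A) the dual of axiom T: valid iff R is reflexive. R is reflexive — valid.
(B) □ψ → □□ψ (axiom 4) characterises the transitive frames. R is not transitive — not valid.
(C) ◇□ψ → ψ is the dual of axiom B, which corresponds to symmetry. R is symmetric — valid.
(D) axiom 5: valid iff R is euclidean. R is not euclidean — not valid.

A, C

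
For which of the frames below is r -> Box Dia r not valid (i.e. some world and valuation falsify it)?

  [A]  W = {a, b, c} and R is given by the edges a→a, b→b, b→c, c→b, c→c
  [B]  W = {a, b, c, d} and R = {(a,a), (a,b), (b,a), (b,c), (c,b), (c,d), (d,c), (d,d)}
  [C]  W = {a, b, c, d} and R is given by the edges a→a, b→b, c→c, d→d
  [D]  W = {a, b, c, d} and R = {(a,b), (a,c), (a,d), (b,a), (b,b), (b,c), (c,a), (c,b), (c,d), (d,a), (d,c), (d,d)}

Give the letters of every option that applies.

The schema r -> Box Dia r is axiom B; it is valid on a frame iff R is symmetric.
(A) R is symmetric (every R-edge is matched by its reverse), so the schema is valid here.
(B) R is symmetric (every R-edge is matched by its reverse), so the schema is valid here.
(C) R is symmetric (every R-edge is matched by its reverse), so the schema is valid here.
(D) R is symmetric (every R-edge is matched by its reverse), so the schema is valid here.

none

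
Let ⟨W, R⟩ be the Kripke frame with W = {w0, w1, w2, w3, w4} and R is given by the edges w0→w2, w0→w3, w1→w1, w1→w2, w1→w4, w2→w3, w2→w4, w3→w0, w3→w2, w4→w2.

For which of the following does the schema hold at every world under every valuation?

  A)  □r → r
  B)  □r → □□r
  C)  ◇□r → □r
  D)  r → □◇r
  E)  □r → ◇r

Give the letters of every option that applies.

R is not reflexive: not w0 R w0.
R is not symmetric: w0 R w2 but not w2 R w0.
R is not transitive: w0 R w2 and w2 R w4 but not w0 R w4.
R is not euclidean: w1 R w2 and w1 R w1 but not w2 R w1.
R is serial: every world has an R-successor.
(A) □r → r is axiom T; it is valid on a frame exactly when R is reflexive. R is not reflexive, so not valid.
(B) □r → □□r (axiom 4) characterises the transitive frames. R is not transitive — not valid.
(C) ◇□r → □r is the dual of axiom 5, which corresponds to the euclidean property. R is not euclidean — not valid.
(D) r → □◇r is axiom B; it is valid on a frame exactly when R is symmetric. R is not symmetric, so not valid.
(E) □r → ◇r (axiom D) characterises the serial frames. R is serial — valid.

E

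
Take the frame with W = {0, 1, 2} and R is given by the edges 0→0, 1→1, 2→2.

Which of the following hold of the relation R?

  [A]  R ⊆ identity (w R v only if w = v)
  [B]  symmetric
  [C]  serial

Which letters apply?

(A) ⊆ identity: every R-edge is a self-loop.
(B) symmetric: every R-edge is matched by its reverse.
(C) serial: every world has an R-successor.

A, B, C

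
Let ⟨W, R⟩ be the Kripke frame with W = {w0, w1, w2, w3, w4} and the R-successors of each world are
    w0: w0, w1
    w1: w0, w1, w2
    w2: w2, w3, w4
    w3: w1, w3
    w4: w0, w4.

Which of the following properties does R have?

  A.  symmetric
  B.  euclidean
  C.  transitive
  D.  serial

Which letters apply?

D

(A) not symmetric: w1 R w2 but not w2 R w1.
(B) not euclidean: w1 R w0 and w1 R w2 but not w0 R w2.
(C) not transitive: w0 R w1 and w1 R w2 but not w0 R w2.
(D) serial: every world has an R-successor.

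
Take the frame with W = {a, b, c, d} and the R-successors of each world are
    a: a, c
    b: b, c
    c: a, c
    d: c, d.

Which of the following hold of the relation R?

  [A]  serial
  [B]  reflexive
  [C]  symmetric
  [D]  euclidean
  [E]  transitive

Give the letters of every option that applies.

A, B

(A) serial: every world has an R-successor.
(B) reflexive: each world relates to itself.
(C) not symmetric: b R c but not c R b.
(D) not euclidean: b R c and b R b but not c R b.
(E) not transitive: b R c and c R a but not b R a.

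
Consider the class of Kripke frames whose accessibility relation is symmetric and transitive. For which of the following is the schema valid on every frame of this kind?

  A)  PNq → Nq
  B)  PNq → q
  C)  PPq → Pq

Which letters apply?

A, B, C

A symmetric transitive relation is euclidean (uRv and uRw give vRu by symmetry, then vRw by transitivity).
(A) PNq → Nq is the dual of axiom 5, which corresponds to the euclidean property. Every such R is euclidean — valid.
(B) PNq → q (the dual of axiom B) characterises the symmetric frames. Every such R is symmetric — valid.
(C) the dual of axiom 4: valid iff R is transitive. Every such R is transitive — valid.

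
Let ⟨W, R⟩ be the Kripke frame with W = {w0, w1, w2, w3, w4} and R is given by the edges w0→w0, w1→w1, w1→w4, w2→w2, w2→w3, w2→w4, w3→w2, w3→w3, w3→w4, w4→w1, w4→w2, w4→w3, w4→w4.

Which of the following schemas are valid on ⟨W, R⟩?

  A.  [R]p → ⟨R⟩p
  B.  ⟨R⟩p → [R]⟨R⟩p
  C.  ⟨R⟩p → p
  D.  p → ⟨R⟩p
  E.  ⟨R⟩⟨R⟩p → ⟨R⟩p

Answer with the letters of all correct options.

A, D

R is reflexive: each world relates to itself.
R is not transitive: w1 R w4 and w4 R w2 but not w1 R w2.
R is not euclidean: w4 R w1 and w4 R w2 but not w1 R w2.
R is serial: every world has an R-successor.
R is not a subset of the identity: w1 R w4 with w1 ≠ w4.
(A) [R]p → ⟨R⟩p is axiom D; it is valid on a frame exactly when R is serial. R is serial, so valid.
(B) ⟨R⟩p → [R]⟨R⟩p (axiom 5) characterises the euclidean frames. R is not euclidean — not valid.
(C) ⟨R⟩p → p is valid only on frames where every R-edge is a self-loop. Here R ⊄ identity — not valid.
(D) p → ⟨R⟩p is the dual of axiom T, which corresponds to reflexivity. R is reflexive — valid.
(E) ⟨R⟩⟨R⟩p → ⟨R⟩p is the dual of axiom 4; it is valid on a frame exactly when R is transitive. R is not transitive, so not valid.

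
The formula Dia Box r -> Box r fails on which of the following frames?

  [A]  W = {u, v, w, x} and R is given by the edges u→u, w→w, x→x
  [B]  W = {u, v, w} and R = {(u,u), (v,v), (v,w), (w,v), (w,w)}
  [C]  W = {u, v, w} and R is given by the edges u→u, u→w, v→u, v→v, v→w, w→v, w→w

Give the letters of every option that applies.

The schema Dia Box r -> Box r is the dual of axiom 5; it is valid on a frame iff R is euclidean.
(A) R is euclidean (any two R-successors of the same world are R-related), so the schema is valid here.
(B) R is euclidean (any two R-successors of the same world are R-related), so the schema is valid here.
(C) R is not euclidean (u R w and u R u but not w R u), so the schema fails here.

C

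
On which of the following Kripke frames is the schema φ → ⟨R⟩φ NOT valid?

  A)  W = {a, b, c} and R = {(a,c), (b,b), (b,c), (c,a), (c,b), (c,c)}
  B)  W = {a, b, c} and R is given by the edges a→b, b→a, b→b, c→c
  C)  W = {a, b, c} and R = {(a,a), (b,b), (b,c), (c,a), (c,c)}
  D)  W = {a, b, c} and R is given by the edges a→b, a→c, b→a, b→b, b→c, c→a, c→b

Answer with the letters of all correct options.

The schema φ → ⟨R⟩φ is the dual of axiom T; it is valid on a frame iff R is reflexive.
(A) R is not reflexive (not a R a), so the schema fails here.
(B) R is not reflexive (not a R a), so the schema fails here.
(C) R is reflexive (each world relates to itself), so the schema is valid here.
(D) R is not reflexive (not a R a), so the schema fails here.

A, B, D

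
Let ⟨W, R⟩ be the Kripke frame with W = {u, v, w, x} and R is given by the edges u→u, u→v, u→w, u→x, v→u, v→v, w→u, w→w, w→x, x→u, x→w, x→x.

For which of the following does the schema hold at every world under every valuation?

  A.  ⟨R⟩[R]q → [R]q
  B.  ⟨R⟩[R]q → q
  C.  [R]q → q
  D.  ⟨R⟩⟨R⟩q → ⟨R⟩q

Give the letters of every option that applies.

B, C

R is reflexive: each world relates to itself.
R is symmetric: every R-edge is matched by its reverse.
R is not transitive: v R u and u R w but not v R w.
R is not euclidean: u R v and u R w but not v R w.
(A) ⟨R⟩[R]q → [R]q is the dual of axiom 5, which corresponds to the euclidean property. R is not euclidean — not valid.
(B) ⟨R⟩[R]q → q is the dual of axiom B; it is valid on a frame exactly when R is symmetric. R is symmetric, so valid.
(C) [R]q → q (axiom T) characterises the reflexive frames. R is reflexive — valid.
(D) ⟨R⟩⟨R⟩q → ⟨R⟩q is the dual of axiom 4, which corresponds to transitivity. R is not transitive — not valid.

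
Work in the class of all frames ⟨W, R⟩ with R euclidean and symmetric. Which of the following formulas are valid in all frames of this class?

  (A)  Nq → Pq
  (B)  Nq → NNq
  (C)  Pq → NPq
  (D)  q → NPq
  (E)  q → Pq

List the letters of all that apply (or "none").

A symmetric euclidean relation is transitive (uRv and vRw give vRu by symmetry, then uRw by the euclidean condition, applied at v).
(A) Nq → Pq (axiom D) characterises the serial frames. Such an R need not be serial — not valid.
(B) Nq → NNq is axiom 4, which corresponds to transitivity. Every such R is transitive — valid.
(C) Pq → NPq is axiom 5; it is valid on a frame exactly when R is euclidean. Every such R is euclidean, so valid.
(D) q → NPq is axiom B; it is valid on a frame exactly when R is symmetric. Every such R is symmetric, so valid.
(E) q → Pq (the dual of axiom T) characterises the reflexive frames. Such an R need not be reflexive — not valid.

B, C, D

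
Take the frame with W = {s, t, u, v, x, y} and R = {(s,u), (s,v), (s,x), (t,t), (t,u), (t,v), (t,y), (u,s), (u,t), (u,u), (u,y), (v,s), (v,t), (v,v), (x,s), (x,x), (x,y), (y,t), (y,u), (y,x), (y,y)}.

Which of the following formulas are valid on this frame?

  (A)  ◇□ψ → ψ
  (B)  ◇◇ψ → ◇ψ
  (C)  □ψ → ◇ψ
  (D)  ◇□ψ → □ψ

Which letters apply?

R is symmetric: every R-edge is matched by its reverse.
R is not transitive: s R u and u R s but not s R s.
R is not euclidean: s R u and s R v but not u R v.
R is serial: every world has an R-successor.
(A) ◇□ψ → ψ (the dual of axiom B) characterises the symmetric frames. R is symmetric — valid.
(B) the dual of axiom 4: valid iff R is transitive. R is not transitive — not valid.
(C) □ψ → ◇ψ is axiom D; it is valid on a frame exactly when R is serial. R is serial, so valid.
(D) ◇□ψ → □ψ is the dual of axiom 5; it is valid on a frame exactly when R is euclidean. R is not euclidean, so not valid.

A, C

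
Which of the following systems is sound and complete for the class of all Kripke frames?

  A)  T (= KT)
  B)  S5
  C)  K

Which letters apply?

C

(A) T (= KT) is determined by the class of reflexive frames.
(B) S5 is determined by the class of reflexive, symmetric, and transitive frames.
(C) K is determined by exactly this class.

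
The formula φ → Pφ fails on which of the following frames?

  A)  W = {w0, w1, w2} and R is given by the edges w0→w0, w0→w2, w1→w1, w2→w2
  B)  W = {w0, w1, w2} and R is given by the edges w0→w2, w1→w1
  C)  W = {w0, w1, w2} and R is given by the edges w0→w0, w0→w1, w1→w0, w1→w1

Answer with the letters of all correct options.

B, C

The schema φ → Pφ is the dual of axiom T; it is valid on a frame iff R is reflexive.
(A) R is reflexive (each world relates to itself), so the schema is valid here.
(B) R is not reflexive (not w0 R w0), so the schema fails here.
(C) R is not reflexive (not w2 R w2), so the schema fails here.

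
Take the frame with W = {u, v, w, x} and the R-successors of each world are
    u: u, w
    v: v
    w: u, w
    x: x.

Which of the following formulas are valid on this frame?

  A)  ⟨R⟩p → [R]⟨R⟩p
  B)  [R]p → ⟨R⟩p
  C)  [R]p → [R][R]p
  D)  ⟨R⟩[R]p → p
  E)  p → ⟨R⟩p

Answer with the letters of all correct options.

R is reflexive: each world relates to itself.
R is symmetric: every R-edge is matched by its reverse.
R is transitive: R is closed under composition.
R is euclidean: any two R-successors of the same world are R-related.
R is serial: every world has an R-successor.
(A) ⟨R⟩p → [R]⟨R⟩p (axiom 5) characterises the euclidean frames. R is euclidean — valid.
(B) [R]p → ⟨R⟩p is axiom D, which corresponds to seriality. R is serial — valid.
(C) axiom 4: valid iff R is transitive. R is transitive — valid.
(D) ⟨R⟩[R]p → p is the dual of axiom B, which corresponds to symmetry. R is symmetric — valid.
(E) p → ⟨R⟩p (the dual of axiom T) characterises the reflexive frames. R is reflexive — valid.

A, B, C, D, E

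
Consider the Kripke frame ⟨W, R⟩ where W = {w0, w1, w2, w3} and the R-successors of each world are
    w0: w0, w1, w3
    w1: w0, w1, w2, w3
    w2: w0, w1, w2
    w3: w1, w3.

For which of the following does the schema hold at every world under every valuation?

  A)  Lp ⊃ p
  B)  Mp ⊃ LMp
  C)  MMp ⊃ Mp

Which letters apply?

A

R is reflexive: each world relates to itself.
R is not transitive: w0 R w1 and w1 R w2 but not w0 R w2.
R is not euclidean: w0 R w3 and w0 R w0 but not w3 R w0.
(A) axiom T: valid iff R is reflexive. R is reflexive — valid.
(B) Mp ⊃ LMp is axiom 5, which corresponds to the euclidean property. R is not euclidean — not valid.
(C) MMp ⊃ Mp is the dual of axiom 4; it is valid on a frame exactly when R is transitive. R is not transitive, so not valid.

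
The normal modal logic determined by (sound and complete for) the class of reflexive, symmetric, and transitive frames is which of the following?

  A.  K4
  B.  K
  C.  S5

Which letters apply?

(A) K4 is determined by the class of transitive frames.
(B) K is determined by the class of arbitrary frames.
(C) S5 is determined by exactly this class.

C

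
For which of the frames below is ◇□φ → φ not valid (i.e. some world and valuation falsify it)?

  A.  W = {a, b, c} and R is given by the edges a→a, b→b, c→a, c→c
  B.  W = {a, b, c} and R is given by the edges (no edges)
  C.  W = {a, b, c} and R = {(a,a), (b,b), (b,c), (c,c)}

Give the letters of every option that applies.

The schema ◇□φ → φ is the dual of axiom B; it is valid on a frame iff R is symmetric.
(A) R is not symmetric (c R a but not a R c), so the schema fails here.
(B) R is symmetric (every R-edge is matched by its reverse), so the schema is valid here.
(C) R is not symmetric (b R c but not c R b), so the schema fails here.

A, C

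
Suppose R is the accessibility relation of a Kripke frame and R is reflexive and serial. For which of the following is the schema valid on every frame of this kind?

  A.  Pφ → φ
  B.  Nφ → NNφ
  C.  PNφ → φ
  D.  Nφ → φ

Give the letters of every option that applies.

(A) Pφ → φ is valid only on frames where every R-edge is a self-loop. Such an R need not be a subset of the identity — not valid.
(B) Nφ → NNφ (axiom 4) characterises the transitive frames. Such an R need not be transitive — not valid.
(C) PNφ → φ (the dual of axiom B) characterises the symmetric frames. Such an R need not be symmetric — not valid.
(D) Nφ → φ is axiom T; it is valid on a frame exactly when R is reflexive. Every such R is reflexive, so valid.

D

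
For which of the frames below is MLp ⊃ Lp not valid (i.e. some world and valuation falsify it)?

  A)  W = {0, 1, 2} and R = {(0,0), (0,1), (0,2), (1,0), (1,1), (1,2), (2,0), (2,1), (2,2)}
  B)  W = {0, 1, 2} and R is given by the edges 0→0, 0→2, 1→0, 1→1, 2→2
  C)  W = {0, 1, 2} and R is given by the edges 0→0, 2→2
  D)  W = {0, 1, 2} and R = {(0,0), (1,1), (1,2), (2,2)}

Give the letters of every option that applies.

The schema MLp ⊃ Lp is the dual of axiom 5; it is valid on a frame iff R is euclidean.
(A) R is euclidean (any two R-successors of the same world are R-related), so the schema is valid here.
(B) R is not euclidean (0 R 2 and 0 R 0 but not 2 R 0), so the schema fails here.
(C) R is euclidean (any two R-successors of the same world are R-related), so the schema is valid here.
(D) R is not euclidean (1 R 2 and 1 R 1 but not 2 R 1), so the schema fails here.

B, D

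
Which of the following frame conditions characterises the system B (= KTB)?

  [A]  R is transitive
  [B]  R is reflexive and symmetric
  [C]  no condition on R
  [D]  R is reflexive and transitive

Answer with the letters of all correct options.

(A) this class determines K4, not B (= KTB).
(B) B (= KTB) is sound and complete for exactly this class.
(C) this class determines K, not B (= KTB).
(D) this class determines S4, not B (= KTB).

B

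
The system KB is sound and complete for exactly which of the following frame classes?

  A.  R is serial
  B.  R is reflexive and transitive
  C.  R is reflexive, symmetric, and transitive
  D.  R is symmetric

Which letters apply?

(A) this class determines D, not KB.
(B) this class determines S4, not KB.
(C) this class determines S5, not KB.
(D) KB is sound and complete for exactly this class.

D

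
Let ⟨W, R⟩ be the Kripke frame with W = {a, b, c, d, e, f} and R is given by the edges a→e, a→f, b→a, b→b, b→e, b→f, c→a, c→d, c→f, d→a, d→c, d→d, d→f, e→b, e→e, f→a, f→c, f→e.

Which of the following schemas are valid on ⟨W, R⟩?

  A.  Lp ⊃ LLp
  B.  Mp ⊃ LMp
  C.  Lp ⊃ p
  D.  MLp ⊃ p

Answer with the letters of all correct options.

R is not reflexive: not a R a.
R is not symmetric: a R e but not e R a.
R is not transitive: a R e and e R b but not a R b.
R is not euclidean: a R e and a R f but not e R f.
(A) Lp ⊃ LLp (axiom 4) characterises the transitive frames. R is not transitive — not valid.
(B) Mp ⊃ LMp is axiom 5; it is valid on a frame exactly when R is euclidean. R is not euclidean, so not valid.
(C) Lp ⊃ p (axiom T) characterises the reflexive frames. R is not reflexive — not valid.
(D) the dual of axiom B: valid iff R is symmetric. R is not symmetric — not valid.

none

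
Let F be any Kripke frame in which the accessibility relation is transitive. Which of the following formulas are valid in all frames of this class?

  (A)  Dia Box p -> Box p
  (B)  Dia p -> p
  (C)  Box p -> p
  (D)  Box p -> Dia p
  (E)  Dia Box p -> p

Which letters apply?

none

(A) the dual of axiom 5: valid iff R is euclidean. Such an R need not be euclidean — not valid.
(B) Dia p -> p is the converse of T; it holds exactly when R ⊆ identity. Such an R need not be a subset of the identity — not valid.
(C) Box p -> p is axiom T; it is valid on a frame exactly when R is reflexive. Such an R need not be reflexive, so not valid.
(D) Box p -> Dia p is axiom D; it is valid on a frame exactly when R is serial. Such an R need not be serial, so not valid.
(E) Dia Box p -> p is the dual of axiom B; it is valid on a frame exactly when R is symmetric. Such an R need not be symmetric, so not valid.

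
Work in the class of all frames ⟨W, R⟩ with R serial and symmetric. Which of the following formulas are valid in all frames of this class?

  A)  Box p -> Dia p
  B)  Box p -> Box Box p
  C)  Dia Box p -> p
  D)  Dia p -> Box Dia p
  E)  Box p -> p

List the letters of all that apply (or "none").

(A) Box p -> Dia p is axiom D; it is valid on a frame exactly when R is serial. Every such R is serial, so valid.
(B) Box p -> Box Box p is axiom 4, which corresponds to transitivity. Such an R need not be transitive — not valid.
(C) Dia Box p -> p (the dual of axiom B) characterises the symmetric frames. Every such R is symmetric — valid.
(D) axiom 5: valid iff R is euclidean. Such an R need not be euclidean — not valid.
(E) Box p -> p (axiom T) characterises the reflexive frames. Such an R need not be reflexive — not valid.

A, C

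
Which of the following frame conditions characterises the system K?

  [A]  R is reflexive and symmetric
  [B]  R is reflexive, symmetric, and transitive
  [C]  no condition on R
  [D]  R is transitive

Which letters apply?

C

(A) this class determines B (= KTB), not K.
(B) this class determines S5, not K.
(C) K is sound and complete for exactly this class.
(D) this class determines K4, not K.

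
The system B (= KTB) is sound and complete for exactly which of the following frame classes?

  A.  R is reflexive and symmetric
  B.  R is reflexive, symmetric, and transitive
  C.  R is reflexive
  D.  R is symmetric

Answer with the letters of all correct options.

(A) B (= KTB) is sound and complete for exactly this class.
(B) this class determines S5, not B (= KTB).
(C) this class determines T (= KT), not B (= KTB).
(D) this class determines KB, not B (= KTB).

A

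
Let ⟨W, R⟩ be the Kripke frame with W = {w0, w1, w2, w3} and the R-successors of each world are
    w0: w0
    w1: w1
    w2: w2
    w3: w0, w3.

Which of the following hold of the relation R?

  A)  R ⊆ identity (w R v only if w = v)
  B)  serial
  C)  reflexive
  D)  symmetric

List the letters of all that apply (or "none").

(A) not ⊆ identity: w3 R w0 with w3 ≠ w0.
(B) serial: every world has an R-successor.
(C) reflexive: each world relates to itself.
(D) not symmetric: w3 R w0 but not w0 R w3.

B, C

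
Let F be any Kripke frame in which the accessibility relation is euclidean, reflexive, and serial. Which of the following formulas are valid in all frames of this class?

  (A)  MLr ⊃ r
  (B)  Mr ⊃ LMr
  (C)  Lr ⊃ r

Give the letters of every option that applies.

A relation that is euclidean, reflexive, and serial is also symmetric and transitive.
(A) MLr ⊃ r (the dual of axiom B) characterises the symmetric frames. Every such R is symmetric — valid.
(B) Mr ⊃ LMr is axiom 5, which corresponds to the euclidean property. Every such R is euclidean — valid.
(C) Lr ⊃ r (axiom T) characterises the reflexive frames. Every such R is reflexive — valid.

A, B, C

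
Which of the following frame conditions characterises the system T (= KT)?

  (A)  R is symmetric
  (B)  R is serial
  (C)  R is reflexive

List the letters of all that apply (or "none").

(A) this class determines KB, not T (= KT).
(B) this class determines D, not T (= KT).
(C) T (= KT) is sound and complete for exactly this class.

C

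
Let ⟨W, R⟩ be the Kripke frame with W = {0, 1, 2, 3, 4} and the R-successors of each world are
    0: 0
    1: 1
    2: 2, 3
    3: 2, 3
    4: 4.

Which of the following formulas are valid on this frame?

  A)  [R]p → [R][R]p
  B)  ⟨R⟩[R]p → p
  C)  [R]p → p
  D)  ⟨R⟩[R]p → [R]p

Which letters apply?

A, B, C, D

R is reflexive: each world relates to itself.
R is symmetric: every R-edge is matched by its reverse.
R is transitive: R is closed under composition.
R is euclidean: any two R-successors of the same world are R-related.
(A) [R]p → [R][R]p is axiom 4, which corresponds to transitivity. R is transitive — valid.
(B) ⟨R⟩[R]p → p is the dual of axiom B, which corresponds to symmetry. R is symmetric — valid.
(C) axiom T: valid iff R is reflexive. R is reflexive — valid.
(D) the dual of axiom 5: valid iff R is euclidean. R is euclidean — valid.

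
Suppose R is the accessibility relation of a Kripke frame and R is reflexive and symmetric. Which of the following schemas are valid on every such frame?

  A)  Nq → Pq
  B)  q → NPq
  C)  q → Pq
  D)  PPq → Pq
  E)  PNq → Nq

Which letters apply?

Reflexive relations are serial.
(A) Nq → Pq (axiom D) characterises the serial frames. Every such R is serial — valid.
(B) q → NPq is axiom B; it is valid on a frame exactly when R is symmetric. Every such R is symmetric, so valid.
(C) q → Pq is the dual of axiom T; it is valid on a frame exactly when R is reflexive. Every such R is reflexive, so valid.
(D) the dual of axiom 4: valid iff R is transitive. Such an R need not be transitive — not valid.
(E) PNq → Nq (the dual of axiom 5) characterises the euclidean frames. Such an R need not be euclidean — not valid.

A, B, C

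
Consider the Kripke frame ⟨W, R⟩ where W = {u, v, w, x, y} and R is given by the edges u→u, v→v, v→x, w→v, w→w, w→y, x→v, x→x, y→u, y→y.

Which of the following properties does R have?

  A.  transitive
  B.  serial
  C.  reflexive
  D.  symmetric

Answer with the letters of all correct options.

B, C

(A) not transitive: w R v and v R x but not w R x.
(B) serial: every world has an R-successor.
(C) reflexive: each world relates to itself.
(D) not symmetric: w R v but not v R w.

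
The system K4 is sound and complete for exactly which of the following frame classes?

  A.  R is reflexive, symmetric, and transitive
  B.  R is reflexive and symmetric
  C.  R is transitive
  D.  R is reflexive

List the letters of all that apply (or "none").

C

(A) this class determines S5, not K4.
(B) this class determines B (= KTB), not K4.
(C) K4 is sound and complete for exactly this class.
(D) this class determines T (= KT), not K4.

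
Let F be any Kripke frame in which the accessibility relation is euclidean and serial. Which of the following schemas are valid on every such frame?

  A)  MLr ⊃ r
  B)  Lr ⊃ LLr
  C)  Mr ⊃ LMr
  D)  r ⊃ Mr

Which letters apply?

C

(A) MLr ⊃ r is the dual of axiom B, which corresponds to symmetry. Such an R need not be symmetric — not valid.
(B) Lr ⊃ LLr is axiom 4, which corresponds to transitivity. Such an R need not be transitive — not valid.
(C) axiom 5: valid iff R is euclidean. Every such R is euclidean — valid.
(D) r ⊃ Mr (the dual of axiom T) characterises the reflexive frames. Such an R need not be reflexive — not valid.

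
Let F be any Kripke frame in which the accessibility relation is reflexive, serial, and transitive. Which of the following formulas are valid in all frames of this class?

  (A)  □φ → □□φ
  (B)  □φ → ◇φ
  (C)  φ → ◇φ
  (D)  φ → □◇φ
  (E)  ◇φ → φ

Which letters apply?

A, B, C

(A) □φ → □□φ (axiom 4) characterises the transitive frames. Every such R is transitive — valid.
(B) □φ → ◇φ (axiom D) characterises the serial frames. Every such R is serial — valid.
(C) φ → ◇φ is the dual of axiom T; it is valid on a frame exactly when R is reflexive. Every such R is reflexive, so valid.
(D) axiom B: valid iff R is symmetric. Such an R need not be symmetric — not valid.
(E) ◇φ → φ is the converse of T; it holds exactly when R ⊆ identity. Such an R need not be a subset of the identity — not valid.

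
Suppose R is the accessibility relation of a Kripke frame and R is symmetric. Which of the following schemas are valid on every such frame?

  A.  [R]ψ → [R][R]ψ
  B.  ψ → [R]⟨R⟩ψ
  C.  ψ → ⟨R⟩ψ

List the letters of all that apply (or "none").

(A) [R]ψ → [R][R]ψ is axiom 4; it is valid on a frame exactly when R is transitive. Such an R need not be transitive, so not valid.
(B) ψ → [R]⟨R⟩ψ is axiom B; it is valid on a frame exactly when R is symmetric. Every such R is symmetric, so valid.
(C) the dual of axiom T: valid iff R is reflexive. Such an R need not be reflexive — not valid.

B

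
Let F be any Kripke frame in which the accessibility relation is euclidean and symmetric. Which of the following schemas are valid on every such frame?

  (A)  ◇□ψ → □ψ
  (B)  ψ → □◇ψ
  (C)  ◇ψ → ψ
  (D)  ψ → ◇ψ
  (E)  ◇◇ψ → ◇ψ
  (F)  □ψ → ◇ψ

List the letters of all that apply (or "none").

A, B, E

A symmetric euclidean relation is transitive (uRv and vRw give vRu by symmetry, then uRw by the euclidean condition, applied at v).
(A) ◇□ψ → □ψ (the dual of axiom 5) characterises the euclidean frames. Every such R is euclidean — valid.
(B) ψ → □◇ψ is axiom B, which corresponds to symmetry. Every such R is symmetric — valid.
(C) ◇ψ → ψ is the converse of T; it holds exactly when R ⊆ identity. Such an R need not be a subset of the identity — not valid.
(D) ψ → ◇ψ (the dual of axiom T) characterises the reflexive frames. Such an R need not be reflexive — not valid.
(E) ◇◇ψ → ◇ψ is the dual of axiom 4; it is valid on a frame exactly when R is transitive. Every such R is transitive, so valid.
(F) □ψ → ◇ψ is axiom D, which corresponds to seriality. Such an R need not be serial — not valid.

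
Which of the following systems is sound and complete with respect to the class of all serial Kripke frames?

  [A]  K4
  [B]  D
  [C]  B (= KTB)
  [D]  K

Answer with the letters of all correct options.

(A) K4 is determined by the class of transitive frames.
(B) D is determined by exactly this class.
(C) B (= KTB) is determined by the class of reflexive and symmetric frames.
(D) K is determined by the class of arbitrary frames.

B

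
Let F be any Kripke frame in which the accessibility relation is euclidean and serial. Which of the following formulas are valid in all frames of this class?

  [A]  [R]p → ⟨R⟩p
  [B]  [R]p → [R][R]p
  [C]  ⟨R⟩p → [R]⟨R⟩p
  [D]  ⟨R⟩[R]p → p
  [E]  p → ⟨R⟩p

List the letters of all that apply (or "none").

A, C

(A) [R]p → ⟨R⟩p is axiom D, which corresponds to seriality. Every such R is serial — valid.
(B) [R]p → [R][R]p (axiom 4) characterises the transitive frames. Such an R need not be transitive — not valid.
(C) ⟨R⟩p → [R]⟨R⟩p is axiom 5, which corresponds to the euclidean property. Every such R is euclidean — valid.
(D) ⟨R⟩[R]p → p (the dual of axiom B) characterises the symmetric frames. Such an R need not be symmetric — not valid.
(E) p → ⟨R⟩p (the dual of axiom T) characterises the reflexive frames. Such an R need not be reflexive — not valid.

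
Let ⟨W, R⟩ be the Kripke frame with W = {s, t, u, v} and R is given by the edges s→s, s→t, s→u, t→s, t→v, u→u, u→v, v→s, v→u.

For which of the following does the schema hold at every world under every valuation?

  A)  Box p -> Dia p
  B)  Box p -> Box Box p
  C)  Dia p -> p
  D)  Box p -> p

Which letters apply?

A

R is not reflexive: not t R t.
R is not transitive: s R t and t R v but not s R v.
R is serial: every world has an R-successor.
R is not a subset of the identity: s R t with s ≠ t.
(A) Box p -> Dia p is axiom D, which corresponds to seriality. R is serial — valid.
(B) axiom 4: valid iff R is transitive. R is not transitive — not valid.
(C) Dia p -> p is valid only on frames where every R-edge is a self-loop. Here R ⊄ identity — not valid.
(D) Box p -> p is axiom T, which corresponds to reflexivity. R is not reflexive — not valid.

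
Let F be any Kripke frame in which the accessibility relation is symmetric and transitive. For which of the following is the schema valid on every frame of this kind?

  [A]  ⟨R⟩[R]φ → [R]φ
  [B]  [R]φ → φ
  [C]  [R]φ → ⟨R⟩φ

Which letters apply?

A

A symmetric transitive relation is euclidean (uRv and uRw give vRu by symmetry, then vRw by transitivity).
(A) ⟨R⟩[R]φ → [R]φ is the dual of axiom 5; it is valid on a frame exactly when R is euclidean. Every such R is euclidean, so valid.
(B) [R]φ → φ is axiom T, which corresponds to reflexivity. Such an R need not be reflexive — not valid.
(C) [R]φ → ⟨R⟩φ is axiom D; it is valid on a frame exactly when R is serial. Such an R need not be serial, so not valid.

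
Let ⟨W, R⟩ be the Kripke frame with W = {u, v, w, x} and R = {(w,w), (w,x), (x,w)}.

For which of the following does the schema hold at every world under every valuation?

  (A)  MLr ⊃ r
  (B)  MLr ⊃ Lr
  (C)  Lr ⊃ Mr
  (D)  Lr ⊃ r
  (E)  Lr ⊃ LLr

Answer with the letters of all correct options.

A

R is not reflexive: not u R u.
R is symmetric: every R-edge is matched by its reverse.
R is not transitive: x R w and w R x but not x R x.
R is not euclidean: w R x and w R x but not x R x.
R is not serial: u has no R-successor.
(A) MLr ⊃ r is the dual of axiom B; it is valid on a frame exactly when R is symmetric. R is symmetric, so valid.
(B) the dual of axiom 5: valid iff R is euclidean. R is not euclidean — not valid.
(C) Lr ⊃ Mr is axiom D; it is valid on a frame exactly when R is serial. R is not serial, so not valid.
(D) Lr ⊃ r is axiom T, which corresponds to reflexivity. R is not reflexive — not valid.
(E) Lr ⊃ LLr is axiom 4, which corresponds to transitivity. R is not transitive — not valid.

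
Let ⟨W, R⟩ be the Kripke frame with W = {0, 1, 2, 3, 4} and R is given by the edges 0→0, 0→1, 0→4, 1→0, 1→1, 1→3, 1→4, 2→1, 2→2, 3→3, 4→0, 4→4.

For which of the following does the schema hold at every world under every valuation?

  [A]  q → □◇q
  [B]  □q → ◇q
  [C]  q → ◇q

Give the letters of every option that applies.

B, C

R is reflexive: each world relates to itself.
R is not symmetric: 1 R 3 but not 3 R 1.
R is serial: every world has an R-successor.
(A) q → □◇q is axiom B; it is valid on a frame exactly when R is symmetric. R is not symmetric, so not valid.
(B) □q → ◇q is axiom D; it is valid on a frame exactly when R is serial. R is serial, so valid.
(C) q → ◇q (the dual of axiom T) characterises the reflexive frames. R is reflexive — valid.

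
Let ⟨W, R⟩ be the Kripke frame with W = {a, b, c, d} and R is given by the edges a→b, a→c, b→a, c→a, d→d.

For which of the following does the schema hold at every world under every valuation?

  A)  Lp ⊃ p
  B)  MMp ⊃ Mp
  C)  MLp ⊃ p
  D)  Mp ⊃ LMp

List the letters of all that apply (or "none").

C

R is not reflexive: not a R a.
R is symmetric: every R-edge is matched by its reverse.
R is not transitive: a R b and b R a but not a R a.
R is not euclidean: a R b and a R c but not b R c.
(A) axiom T: valid iff R is reflexive. R is not reflexive — not valid.
(B) MMp ⊃ Mp (the dual of axiom 4) characterises the transitive frames. R is not transitive — not valid.
(C) MLp ⊃ p is the dual of axiom B; it is valid on a frame exactly when R is symmetric. R is symmetric, so valid.
(D) Mp ⊃ LMp (axiom 5) characterises the euclidean frames. R is not euclidean — not valid.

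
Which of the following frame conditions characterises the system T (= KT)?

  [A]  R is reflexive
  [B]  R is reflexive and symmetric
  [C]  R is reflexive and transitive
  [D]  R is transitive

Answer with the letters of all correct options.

(A) T (= KT) is sound and complete for exactly this class.
(B) this class determines B (= KTB), not T (= KT).
(C) this class determines S4, not T (= KT).
(D) this class determines K4, not T (= KT).

A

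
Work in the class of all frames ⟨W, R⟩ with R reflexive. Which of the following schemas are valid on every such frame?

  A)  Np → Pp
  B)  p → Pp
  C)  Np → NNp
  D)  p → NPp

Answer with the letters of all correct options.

A reflexive relation is serial.
(A) axiom D: valid iff R is serial. Every such R is serial — valid.
(B) p → Pp is the dual of axiom T; it is valid on a frame exactly when R is reflexive. Every such R is reflexive, so valid.
(C) Np → NNp is axiom 4; it is valid on a frame exactly when R is transitive. Such an R need not be transitive, so not valid.
(D) p → NPp is axiom B, which corresponds to symmetry. Such an R need not be symmetric — not valid.

A, B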